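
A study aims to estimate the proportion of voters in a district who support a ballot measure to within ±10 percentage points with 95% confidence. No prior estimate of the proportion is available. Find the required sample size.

97

For a proportion with margin E = 0.1 at 95% confidence, z = 1.960.
With no prior estimate, use p = 0.5, which maximizes p(1−p) at 0.25.
n = 0.25 × (z/E)² = 0.25 × (1.960/0.1)² = 96.04
Round up: n = 97.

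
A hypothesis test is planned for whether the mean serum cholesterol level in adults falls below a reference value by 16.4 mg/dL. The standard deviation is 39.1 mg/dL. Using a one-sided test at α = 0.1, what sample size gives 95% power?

49

For a one-sample z-test, n = ((z_α + z_β)·σ/δ)².
z_α = 1.282 (one-sided α = 0.1); z_β = 1.645 (power 95% → β = 0.05).
n = (2.927 × 39.1 / 16.4)² = 48.70
Round up: n = 49.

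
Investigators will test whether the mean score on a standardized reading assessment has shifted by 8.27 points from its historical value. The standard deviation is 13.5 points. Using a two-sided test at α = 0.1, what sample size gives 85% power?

For a one-sample z-test, n = ((z_{α/2} + z_β)·σ/δ)².
z_{α/2} = 1.645 (two-sided α = 0.1); z_β = 1.036 (power 85% → β = 0.15).
n = (2.681 × 13.5 / 8.27)² = 19.15
Round up: n = 20.

20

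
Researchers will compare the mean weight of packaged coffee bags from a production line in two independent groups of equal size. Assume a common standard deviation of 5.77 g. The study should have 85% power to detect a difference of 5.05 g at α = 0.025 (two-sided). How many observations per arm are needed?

For two equal groups, n per group = 2·((z_{α/2} + z_β)·σ/δ)².
z_{α/2} = 2.241; z_β = 1.036 (power 85%).
n = 2 × (3.277 × 5.77 / 5.05)² = 2 × 14.02 = 28.04
Round up: n = 29 per group.

29 per group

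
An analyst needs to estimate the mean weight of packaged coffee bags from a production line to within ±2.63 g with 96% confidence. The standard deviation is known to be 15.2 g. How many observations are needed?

141

For a mean, the margin of error is E = z·σ/√n, so n = (zσ/E)².
At 96% confidence, z = 2.054.
n = (2.054 × 15.2 / 2.63)² = 140.92
Round up: n = 141.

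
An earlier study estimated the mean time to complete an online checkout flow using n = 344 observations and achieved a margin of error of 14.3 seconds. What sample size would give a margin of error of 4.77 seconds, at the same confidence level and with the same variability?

Margin of error scales as 1/√n, so n₂ = n₁·(E₁/E₂)².
n₂ = 344 × (14.3/4.77)² = 344 × 8.987 = 3091.53
Round up: n₂ = 3092.

3092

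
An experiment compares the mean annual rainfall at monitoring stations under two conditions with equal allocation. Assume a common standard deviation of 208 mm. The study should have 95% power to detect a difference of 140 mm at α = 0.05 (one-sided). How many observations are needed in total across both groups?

96 total

For two equal groups, n per group = 2·((z_α + z_β)·σ/δ)².
z_α = 1.645; z_β = 1.645 (power 95%).
n = 2 × (3.290 × 208 / 140)² = 2 × 23.89 = 47.78
Round up: n = 48 per group.
Total across both groups: 2 × 48 = 96.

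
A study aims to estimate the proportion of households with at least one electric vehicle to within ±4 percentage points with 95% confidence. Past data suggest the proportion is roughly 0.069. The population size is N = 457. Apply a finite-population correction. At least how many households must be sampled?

n = 116

For a proportion with margin E = 0.04 at 95% confidence, z = 1.960.
n = p̂(1−p̂)(z/E)² = 0.069 × 0.931 × (1.960/0.04)² = 154.24 — call this n₀.
Finite-population correction with N = 457: n = n₀ / (1 + (n₀−1)/N) = 154.24 / 1.335 = 115.54
Round up: n = 116.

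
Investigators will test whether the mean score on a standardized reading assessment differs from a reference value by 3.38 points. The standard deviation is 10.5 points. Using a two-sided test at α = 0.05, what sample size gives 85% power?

87

For a one-sample z-test, n = ((z_{α/2} + z_β)·σ/δ)².
z_{α/2} = 1.960 (two-sided α = 0.05); z_β = 1.036 (power 85% → β = 0.15).
n = (2.996 × 10.5 / 3.38)² = 86.62
Round up: n = 87.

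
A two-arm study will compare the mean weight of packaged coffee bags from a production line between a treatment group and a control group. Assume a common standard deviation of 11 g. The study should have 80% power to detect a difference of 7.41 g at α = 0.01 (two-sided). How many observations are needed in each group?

For two equal groups, n per group = 2·((z_{α/2} + z_β)·σ/δ)².
z_{α/2} = 2.576; z_β = 0.842 (power 80%).
n = 2 × (3.418 × 11 / 7.41)² = 2 × 25.75 = 51.50
Round up: n = 52 per group.

52 per group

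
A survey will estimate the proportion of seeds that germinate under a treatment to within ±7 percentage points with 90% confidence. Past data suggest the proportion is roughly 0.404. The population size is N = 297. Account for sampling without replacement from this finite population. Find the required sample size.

For a proportion with margin E = 0.07 at 90% confidence, z = 1.645.
n = p̂(1−p̂)(z/E)² = 0.404 × 0.596 × (1.645/0.07)² = 132.97 — call this n₀.
Finite-population correction with N = 297: n = n₀ / (1 + (n₀−1)/N) = 132.97 / 1.444 = 92.08
Round up: n = 93.

93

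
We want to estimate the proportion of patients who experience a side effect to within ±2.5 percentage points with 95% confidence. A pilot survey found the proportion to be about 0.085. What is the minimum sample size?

For a proportion with margin E = 0.025 at 95% confidence, z = 1.960.
n = p̂(1−p̂)(z/E)² = 0.085 × 0.915 × (1.960/0.025)² = 478.05
Round up: n = 479.

n = 479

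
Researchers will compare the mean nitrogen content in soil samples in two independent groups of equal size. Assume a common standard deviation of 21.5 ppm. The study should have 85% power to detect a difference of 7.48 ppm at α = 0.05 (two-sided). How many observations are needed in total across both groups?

298 total

For two equal groups, n per group = 2·((z_{α/2} + z_β)·σ/δ)².
z_{α/2} = 1.960; z_β = 1.036 (power 85%).
n = 2 × (2.996 × 21.5 / 7.48)² = 2 × 74.16 = 148.32
Round up: n = 149 per group.
Total across both groups: 2 × 149 = 298.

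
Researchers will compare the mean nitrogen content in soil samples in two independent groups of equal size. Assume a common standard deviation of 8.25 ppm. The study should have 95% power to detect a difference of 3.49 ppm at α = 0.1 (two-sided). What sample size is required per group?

For two equal groups, n per group = 2·((z_{α/2} + z_β)·σ/δ)².
z_{α/2} = 1.645; z_β = 1.645 (power 95%).
n = 2 × (3.290 × 8.25 / 3.49)² = 2 × 60.49 = 120.98
Round up: n = 121 per group.

121 per group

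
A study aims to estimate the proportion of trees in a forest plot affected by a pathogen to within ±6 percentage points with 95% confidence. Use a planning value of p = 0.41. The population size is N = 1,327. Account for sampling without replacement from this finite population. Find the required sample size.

For a proportion with margin E = 0.06 at 95% confidence, z = 1.960.
n = p̂(1−p̂)(z/E)² = 0.41 × 0.59 × (1.960/0.06)² = 258.13 — call this n₀.
Finite-population correction with N = 1,327: n = n₀ / (1 + (n₀−1)/N) = 258.13 / 1.194 = 216.19
Round up: n = 217.

217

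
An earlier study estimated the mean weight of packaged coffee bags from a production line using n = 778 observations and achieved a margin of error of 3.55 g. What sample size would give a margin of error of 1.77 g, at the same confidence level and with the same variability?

Margin of error scales as 1/√n, so n₂ = n₁·(E₁/E₂)².
n₂ = 778 × (3.55/1.77)² = 778 × 4.023 = 3129.89
Round up: n₂ = 3130.

3130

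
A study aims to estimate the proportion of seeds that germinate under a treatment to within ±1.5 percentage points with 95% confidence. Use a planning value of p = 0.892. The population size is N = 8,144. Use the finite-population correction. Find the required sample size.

1369

For a proportion with margin E = 0.015 at 95% confidence, z = 1.960.
n = p̂(1−p̂)(z/E)² = 0.892 × 0.108 × (1.960/0.015)² = 1644.82 — call this n₀.
Finite-population correction with N = 8,144: n = n₀ / (1 + (n₀−1)/N) = 1644.82 / 1.202 = 1368.40
Round up: n = 1369.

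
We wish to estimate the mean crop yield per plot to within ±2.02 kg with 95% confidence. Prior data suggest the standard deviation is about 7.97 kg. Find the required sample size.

For a mean, the margin of error is E = z·σ/√n, so n = (zσ/E)².
At 95% confidence, z = 1.960.
n = (1.960 × 7.97 / 2.02)² = 59.80
Round up: n = 60.

60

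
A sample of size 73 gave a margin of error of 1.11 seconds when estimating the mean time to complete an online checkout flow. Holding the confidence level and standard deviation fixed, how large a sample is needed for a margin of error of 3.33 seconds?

9

Margin of error scales as 1/√n, so n₂ = n₁·(E₁/E₂)².
n₂ = 73 × (1.11/3.33)² = 73 × 0.1111 = 8.11
Round up: n₂ = 9.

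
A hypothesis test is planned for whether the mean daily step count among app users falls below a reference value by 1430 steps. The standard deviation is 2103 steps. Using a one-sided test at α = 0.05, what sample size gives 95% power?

For a one-sample z-test, n = ((z_α + z_β)·σ/δ)².
z_α = 1.645 (one-sided α = 0.05); z_β = 1.645 (power 95% → β = 0.05).
n = (3.290 × 2103 / 1430)² = 23.41
Round up: n = 24.

24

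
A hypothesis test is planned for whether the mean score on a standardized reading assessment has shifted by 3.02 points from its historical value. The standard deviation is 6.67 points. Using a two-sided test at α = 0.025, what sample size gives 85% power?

For a one-sample z-test, n = ((z_{α/2} + z_β)·σ/δ)².
z_{α/2} = 2.241 (two-sided α = 0.025); z_β = 1.036 (power 85% → β = 0.15).
n = (3.277 × 6.67 / 3.02)² = 52.38
Round up: n = 53.

53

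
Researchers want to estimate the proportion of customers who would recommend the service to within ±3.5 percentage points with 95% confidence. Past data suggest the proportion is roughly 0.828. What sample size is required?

447

For a proportion with margin E = 0.035 at 95% confidence, z = 1.960.
n = p̂(1−p̂)(z/E)² = 0.828 × 0.172 × (1.960/0.035)² = 446.62
Round up: n = 447.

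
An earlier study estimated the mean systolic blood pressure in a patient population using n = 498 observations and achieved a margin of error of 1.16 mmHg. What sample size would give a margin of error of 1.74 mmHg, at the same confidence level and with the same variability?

222

Margin of error scales as 1/√n, so n₂ = n₁·(E₁/E₂)².
n₂ = 498 × (1.16/1.74)² = 498 × 0.4444 = 221.31
Round up: n₂ = 222.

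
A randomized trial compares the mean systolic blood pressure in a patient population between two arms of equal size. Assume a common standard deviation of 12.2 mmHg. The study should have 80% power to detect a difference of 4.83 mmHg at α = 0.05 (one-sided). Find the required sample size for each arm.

For two equal groups, n per group = 2·((z_α + z_β)·σ/δ)².
z_α = 1.645; z_β = 0.842 (power 80%).
n = 2 × (2.487 × 12.2 / 4.83)² = 2 × 39.46 = 78.92
Round up: n = 79 per group.

79 per group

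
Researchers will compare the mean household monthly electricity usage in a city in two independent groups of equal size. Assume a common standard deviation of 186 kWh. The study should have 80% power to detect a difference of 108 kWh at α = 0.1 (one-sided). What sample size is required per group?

For two equal groups, n per group = 2·((z_α + z_β)·σ/δ)².
z_α = 1.282; z_β = 0.842 (power 80%).
n = 2 × (2.124 × 186 / 108)² = 2 × 13.38 = 26.76
Round up: n = 27 per group.

27 per group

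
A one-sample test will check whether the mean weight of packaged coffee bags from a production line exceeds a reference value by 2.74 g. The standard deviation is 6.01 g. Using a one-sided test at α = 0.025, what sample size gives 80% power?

38

For a one-sample z-test, n = ((z_α + z_β)·σ/δ)².
z_α = 1.960 (one-sided α = 0.025); z_β = 0.842 (power 80% → β = 0.2).
n = (2.802 × 6.01 / 2.74)² = 37.77
Round up: n = 38.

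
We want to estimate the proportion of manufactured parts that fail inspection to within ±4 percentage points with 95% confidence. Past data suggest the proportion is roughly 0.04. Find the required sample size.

93

For a proportion with margin E = 0.04 at 95% confidence, z = 1.960.
n = p̂(1−p̂)(z/E)² = 0.04 × 0.96 × (1.960/0.04)² = 92.20
Round up: n = 93.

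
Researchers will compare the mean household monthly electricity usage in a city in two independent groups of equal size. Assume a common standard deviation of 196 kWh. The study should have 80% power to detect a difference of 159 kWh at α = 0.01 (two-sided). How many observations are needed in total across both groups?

72 total

For two equal groups, n per group = 2·((z_{α/2} + z_β)·σ/δ)².
z_{α/2} = 2.576; z_β = 0.842 (power 80%).
n = 2 × (3.418 × 196 / 159)² = 2 × 17.75 = 35.50
Round up: n = 36 per group.
Total across both groups: 2 × 36 = 72.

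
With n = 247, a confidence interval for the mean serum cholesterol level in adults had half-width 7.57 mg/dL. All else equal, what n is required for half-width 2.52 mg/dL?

Margin of error scales as 1/√n, so n₂ = n₁·(E₁/E₂)².
n₂ = 247 × (7.57/2.52)² = 247 × 9.024 = 2228.93
Round up: n₂ = 2229.

n = 2229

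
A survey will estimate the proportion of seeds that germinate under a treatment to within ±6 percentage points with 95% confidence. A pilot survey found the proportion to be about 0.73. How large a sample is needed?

n = 211

For a proportion with margin E = 0.06 at 95% confidence, z = 1.960.
n = p̂(1−p̂)(z/E)² = 0.73 × 0.27 × (1.960/0.06)² = 210.33
Round up: n = 211.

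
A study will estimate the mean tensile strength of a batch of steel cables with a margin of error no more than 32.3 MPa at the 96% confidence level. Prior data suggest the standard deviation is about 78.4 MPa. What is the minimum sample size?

25

For a mean, the margin of error is E = z·σ/√n, so n = (zσ/E)².
At 96% confidence, z = 2.054.
n = (2.054 × 78.4 / 32.3)² = 24.86
Round up: n = 25.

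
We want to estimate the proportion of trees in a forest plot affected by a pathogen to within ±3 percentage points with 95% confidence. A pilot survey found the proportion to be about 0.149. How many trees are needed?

542

For a proportion with margin E = 0.03 at 95% confidence, z = 1.960.
n = p̂(1−p̂)(z/E)² = 0.149 × 0.851 × (1.960/0.03)² = 541.23
Round up: n = 542.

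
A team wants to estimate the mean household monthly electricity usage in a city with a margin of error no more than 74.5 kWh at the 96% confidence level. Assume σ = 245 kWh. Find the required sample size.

46

For a mean, the margin of error is E = z·σ/√n, so n = (zσ/E)².
At 96% confidence, z = 2.054.
n = (2.054 × 245 / 74.5)² = 45.63
Round up: n = 46.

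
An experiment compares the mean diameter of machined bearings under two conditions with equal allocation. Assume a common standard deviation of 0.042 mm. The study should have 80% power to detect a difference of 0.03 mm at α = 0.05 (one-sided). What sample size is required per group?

25 per group

For two equal groups, n per group = 2·((z_α + z_β)·σ/δ)².
z_α = 1.645; z_β = 0.842 (power 80%).
n = 2 × (2.487 × 0.042 / 0.03)² = 2 × 12.12 = 24.24
Round up: n = 25 per group.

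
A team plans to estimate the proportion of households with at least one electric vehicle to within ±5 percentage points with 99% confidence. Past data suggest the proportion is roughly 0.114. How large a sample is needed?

For a proportion with margin E = 0.05 at 99% confidence, z = 2.576.
n = p̂(1−p̂)(z/E)² = 0.114 × 0.886 × (2.576/0.05)² = 268.10
Round up: n = 269.

269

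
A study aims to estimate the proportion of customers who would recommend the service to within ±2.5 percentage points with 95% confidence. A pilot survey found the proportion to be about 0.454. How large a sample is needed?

For a proportion with margin E = 0.025 at 95% confidence, z = 1.960.
n = p̂(1−p̂)(z/E)² = 0.454 × 0.546 × (1.960/0.025)² = 1523.63
Round up: n = 1524.

1524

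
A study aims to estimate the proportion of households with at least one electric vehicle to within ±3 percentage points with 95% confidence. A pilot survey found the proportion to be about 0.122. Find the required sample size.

For a proportion with margin E = 0.03 at 95% confidence, z = 1.960.
n = p̂(1−p̂)(z/E)² = 0.122 × 0.878 × (1.960/0.03)² = 457.22
Round up: n = 458.

458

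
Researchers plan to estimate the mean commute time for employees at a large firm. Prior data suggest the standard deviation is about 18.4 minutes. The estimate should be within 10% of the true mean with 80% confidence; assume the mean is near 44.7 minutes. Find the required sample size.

28

For a mean, the margin of error is E = z·σ/√n, so n = (zσ/E)².
At 80% confidence, z = 1.282.
E = 10% of 44.7 = 4.47 minutes.
n = (1.282 × 18.4 / 4.47)² = 27.85
Round up: n = 28.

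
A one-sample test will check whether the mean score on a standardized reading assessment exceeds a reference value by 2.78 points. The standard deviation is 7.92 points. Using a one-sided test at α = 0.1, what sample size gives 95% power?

n = 70

For a one-sample z-test, n = ((z_α + z_β)·σ/δ)².
z_α = 1.282 (one-sided α = 0.1); z_β = 1.645 (power 95% → β = 0.05).
n = (2.927 × 7.92 / 2.78)² = 69.54
Round up: n = 70.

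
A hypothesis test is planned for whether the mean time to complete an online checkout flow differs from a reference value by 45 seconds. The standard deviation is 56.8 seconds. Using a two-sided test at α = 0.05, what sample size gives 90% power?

For a one-sample z-test, n = ((z_{α/2} + z_β)·σ/δ)².
z_{α/2} = 1.960 (two-sided α = 0.05); z_β = 1.282 (power 90% → β = 0.1).
n = (3.242 × 56.8 / 45)² = 16.75
Round up: n = 17.

17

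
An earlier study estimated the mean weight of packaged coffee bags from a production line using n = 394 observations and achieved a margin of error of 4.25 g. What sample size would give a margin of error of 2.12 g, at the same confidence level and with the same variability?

1584

Margin of error scales as 1/√n, so n₂ = n₁·(E₁/E₂)².
n₂ = 394 × (4.25/2.12)² = 394 × 4.019 = 1583.49
Round up: n₂ = 1584.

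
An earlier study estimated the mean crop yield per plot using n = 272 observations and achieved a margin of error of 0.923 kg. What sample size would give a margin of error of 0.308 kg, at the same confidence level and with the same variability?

Margin of error scales as 1/√n, so n₂ = n₁·(E₁/E₂)².
n₂ = 272 × (0.923/0.308)² = 272 × 8.981 = 2442.83
Round up: n₂ = 2443.

2443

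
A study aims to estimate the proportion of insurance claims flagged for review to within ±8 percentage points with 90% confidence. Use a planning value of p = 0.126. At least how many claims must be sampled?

47

For a proportion with margin E = 0.08 at 90% confidence, z = 1.645.
n = p̂(1−p̂)(z/E)² = 0.126 × 0.874 × (1.645/0.08)² = 46.56
Round up: n = 47.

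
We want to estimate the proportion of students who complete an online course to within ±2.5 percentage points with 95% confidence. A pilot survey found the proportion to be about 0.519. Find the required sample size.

1535

For a proportion with margin E = 0.025 at 95% confidence, z = 1.960.
n = p̂(1−p̂)(z/E)² = 0.519 × 0.481 × (1.960/0.025)² = 1534.42
Round up: n = 1535.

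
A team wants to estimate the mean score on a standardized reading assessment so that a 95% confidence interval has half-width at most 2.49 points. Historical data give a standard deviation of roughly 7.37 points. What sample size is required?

n = 34

For a mean, the margin of error is E = z·σ/√n, so n = (zσ/E)².
At 95% confidence, z = 1.960.
n = (1.960 × 7.37 / 2.49)² = 33.65
Round up: n = 34.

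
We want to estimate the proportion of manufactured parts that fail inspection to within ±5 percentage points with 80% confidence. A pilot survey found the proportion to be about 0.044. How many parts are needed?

28

For a proportion with margin E = 0.05 at 80% confidence, z = 1.282.
n = p̂(1−p̂)(z/E)² = 0.044 × 0.956 × (1.282/0.05)² = 27.65
Round up: n = 28.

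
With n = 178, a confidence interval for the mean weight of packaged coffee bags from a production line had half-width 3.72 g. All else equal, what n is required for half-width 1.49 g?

1110

Margin of error scales as 1/√n, so n₂ = n₁·(E₁/E₂)².
n₂ = 178 × (3.72/1.49)² = 178 × 6.233 = 1109.47
Round up: n₂ = 1110.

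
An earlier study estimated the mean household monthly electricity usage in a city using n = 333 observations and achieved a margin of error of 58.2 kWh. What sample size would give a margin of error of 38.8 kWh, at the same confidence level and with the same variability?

Margin of error scales as 1/√n, so n₂ = n₁·(E₁/E₂)².
n₂ = 333 × (58.2/38.8)² = 333 × 2.25 = 749.25
Round up: n₂ = 750.

750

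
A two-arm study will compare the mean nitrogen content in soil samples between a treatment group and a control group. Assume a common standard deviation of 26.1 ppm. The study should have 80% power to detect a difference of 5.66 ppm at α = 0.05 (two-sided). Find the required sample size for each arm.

334 per group

For two equal groups, n per group = 2·((z_{α/2} + z_β)·σ/δ)².
z_{α/2} = 1.960; z_β = 0.842 (power 80%).
n = 2 × (2.802 × 26.1 / 5.66)² = 2 × 166.95 = 333.90
Round up: n = 334 per group.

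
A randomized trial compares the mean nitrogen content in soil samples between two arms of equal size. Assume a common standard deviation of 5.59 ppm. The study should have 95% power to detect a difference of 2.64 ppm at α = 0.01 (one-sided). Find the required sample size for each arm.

142 per group

For two equal groups, n per group = 2·((z_α + z_β)·σ/δ)².
z_α = 2.326; z_β = 1.645 (power 95%).
n = 2 × (3.971 × 5.59 / 2.64)² = 2 × 70.70 = 141.40
Round up: n = 142 per group.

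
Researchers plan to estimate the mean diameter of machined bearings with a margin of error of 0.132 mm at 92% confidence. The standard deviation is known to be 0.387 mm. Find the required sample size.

27

For a mean, the margin of error is E = z·σ/√n, so n = (zσ/E)².
At 92% confidence, z = 1.751.
n = (1.751 × 0.387 / 0.132)² = 26.35
Round up: n = 27.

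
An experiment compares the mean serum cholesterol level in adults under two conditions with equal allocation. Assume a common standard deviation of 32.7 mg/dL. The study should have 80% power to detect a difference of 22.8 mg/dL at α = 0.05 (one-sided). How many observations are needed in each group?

For two equal groups, n per group = 2·((z_α + z_β)·σ/δ)².
z_α = 1.645; z_β = 0.842 (power 80%).
n = 2 × (2.487 × 32.7 / 22.8)² = 2 × 12.72 = 25.44
Round up: n = 26 per group.

26 per group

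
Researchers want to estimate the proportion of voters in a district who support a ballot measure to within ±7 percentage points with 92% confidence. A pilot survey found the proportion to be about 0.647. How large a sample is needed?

For a proportion with margin E = 0.07 at 92% confidence, z = 1.751.
n = p̂(1−p̂)(z/E)² = 0.647 × 0.353 × (1.751/0.07)² = 142.91
Round up: n = 143.

143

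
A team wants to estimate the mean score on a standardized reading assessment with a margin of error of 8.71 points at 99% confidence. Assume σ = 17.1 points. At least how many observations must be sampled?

n = 26

For a mean, the margin of error is E = z·σ/√n, so n = (zσ/E)².
At 99% confidence, z = 2.576.
n = (2.576 × 17.1 / 8.71)² = 25.58
Round up: n = 26.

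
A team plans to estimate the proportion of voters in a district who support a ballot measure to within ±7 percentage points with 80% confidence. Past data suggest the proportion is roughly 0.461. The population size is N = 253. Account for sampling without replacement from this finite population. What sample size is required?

63

For a proportion with margin E = 0.07 at 80% confidence, z = 1.282.
n = p̂(1−p̂)(z/E)² = 0.461 × 0.539 × (1.282/0.07)² = 83.34 — call this n₀.
Finite-population correction with N = 253: n = n₀ / (1 + (n₀−1)/N) = 83.34 / 1.325 = 62.90
Round up: n = 63.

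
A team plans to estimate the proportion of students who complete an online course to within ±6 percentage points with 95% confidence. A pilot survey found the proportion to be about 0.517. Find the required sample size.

For a proportion with margin E = 0.06 at 95% confidence, z = 1.960.
n = p̂(1−p̂)(z/E)² = 0.517 × 0.483 × (1.960/0.06)² = 266.47
Round up: n = 267.

n = 267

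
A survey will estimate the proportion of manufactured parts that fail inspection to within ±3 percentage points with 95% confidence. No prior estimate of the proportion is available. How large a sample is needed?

1068

For a proportion with margin E = 0.03 at 95% confidence, z = 1.960.
With no prior estimate, use p = 0.5, which maximizes p(1−p) at 0.25.
n = 0.25 × (z/E)² = 0.25 × (1.960/0.03)² = 1067.11
Round up: n = 1068.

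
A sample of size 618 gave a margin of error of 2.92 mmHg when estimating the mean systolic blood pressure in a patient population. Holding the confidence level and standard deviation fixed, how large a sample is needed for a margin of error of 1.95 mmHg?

Margin of error scales as 1/√n, so n₂ = n₁·(E₁/E₂)².
n₂ = 618 × (2.92/1.95)² = 618 × 2.242 = 1385.56
Round up: n₂ = 1386.

1386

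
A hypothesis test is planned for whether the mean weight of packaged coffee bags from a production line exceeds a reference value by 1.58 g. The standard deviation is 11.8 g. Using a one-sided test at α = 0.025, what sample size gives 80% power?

For a one-sample z-test, n = ((z_α + z_β)·σ/δ)².
z_α = 1.960 (one-sided α = 0.025); z_β = 0.842 (power 80% → β = 0.2).
n = (2.802 × 11.8 / 1.58)² = 437.91
Round up: n = 438.

438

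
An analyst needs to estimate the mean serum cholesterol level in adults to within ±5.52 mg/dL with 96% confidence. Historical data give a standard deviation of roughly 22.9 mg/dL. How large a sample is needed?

For a mean, the margin of error is E = z·σ/√n, so n = (zσ/E)².
At 96% confidence, z = 2.054.
n = (2.054 × 22.9 / 5.52)² = 72.61
Round up: n = 73.

73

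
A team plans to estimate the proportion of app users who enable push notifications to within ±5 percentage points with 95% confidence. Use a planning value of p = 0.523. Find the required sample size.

384

For a proportion with margin E = 0.05 at 95% confidence, z = 1.960.
n = p̂(1−p̂)(z/E)² = 0.523 × 0.477 × (1.960/0.05)² = 383.35
Round up: n = 384.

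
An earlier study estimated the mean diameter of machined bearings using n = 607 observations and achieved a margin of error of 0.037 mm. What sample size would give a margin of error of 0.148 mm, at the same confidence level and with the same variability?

Margin of error scales as 1/√n, so n₂ = n₁·(E₁/E₂)².
n₂ = 607 × (0.037/0.148)² = 607 × 0.0625 = 37.94
Round up: n₂ = 38.

n = 38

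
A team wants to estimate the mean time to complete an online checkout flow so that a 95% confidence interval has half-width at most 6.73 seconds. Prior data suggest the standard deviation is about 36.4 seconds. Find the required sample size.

For a mean, the margin of error is E = z·σ/√n, so n = (zσ/E)².
At 95% confidence, z = 1.960.
n = (1.960 × 36.4 / 6.73)² = 112.38
Round up: n = 113.

113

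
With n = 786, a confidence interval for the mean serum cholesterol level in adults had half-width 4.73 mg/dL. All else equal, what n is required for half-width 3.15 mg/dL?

1773

Margin of error scales as 1/√n, so n₂ = n₁·(E₁/E₂)².
n₂ = 786 × (4.73/3.15)² = 786 × 2.255 = 1772.43
Round up: n₂ = 1773.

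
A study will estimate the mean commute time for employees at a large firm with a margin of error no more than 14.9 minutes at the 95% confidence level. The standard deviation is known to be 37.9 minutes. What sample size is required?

25

For a mean, the margin of error is E = z·σ/√n, so n = (zσ/E)².
At 95% confidence, z = 1.960.
n = (1.960 × 37.9 / 14.9)² = 24.86
Round up: n = 25.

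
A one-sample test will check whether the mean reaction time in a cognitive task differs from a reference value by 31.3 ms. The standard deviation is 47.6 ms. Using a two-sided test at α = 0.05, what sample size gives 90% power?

For a one-sample z-test, n = ((z_{α/2} + z_β)·σ/δ)².
z_{α/2} = 1.960 (two-sided α = 0.05); z_β = 1.282 (power 90% → β = 0.1).
n = (3.242 × 47.6 / 31.3)² = 24.31
Round up: n = 25.

n = 25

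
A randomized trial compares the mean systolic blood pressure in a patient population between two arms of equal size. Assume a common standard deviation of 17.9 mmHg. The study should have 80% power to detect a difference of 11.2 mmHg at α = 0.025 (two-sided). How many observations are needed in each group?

49 per group

For two equal groups, n per group = 2·((z_{α/2} + z_β)·σ/δ)².
z_{α/2} = 2.241; z_β = 0.842 (power 80%).
n = 2 × (3.083 × 17.9 / 11.2)² = 2 × 24.28 = 48.56
Round up: n = 49 per group.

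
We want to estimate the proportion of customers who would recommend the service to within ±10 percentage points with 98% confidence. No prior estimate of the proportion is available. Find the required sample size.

136

For a proportion with margin E = 0.1 at 98% confidence, z = 2.326.
With no prior estimate, use p = 0.5, which maximizes p(1−p) at 0.25.
n = 0.25 × (z/E)² = 0.25 × (2.326/0.1)² = 135.26
Round up: n = 136.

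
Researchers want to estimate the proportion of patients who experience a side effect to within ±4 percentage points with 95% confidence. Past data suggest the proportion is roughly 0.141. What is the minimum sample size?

For a proportion with margin E = 0.04 at 95% confidence, z = 1.960.
n = p̂(1−p̂)(z/E)² = 0.141 × 0.859 × (1.960/0.04)² = 290.81
Round up: n = 291.

291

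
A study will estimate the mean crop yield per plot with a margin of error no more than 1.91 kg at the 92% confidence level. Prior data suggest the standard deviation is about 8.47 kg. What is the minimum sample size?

61

For a mean, the margin of error is E = z·σ/√n, so n = (zσ/E)².
At 92% confidence, z = 1.751.
n = (1.751 × 8.47 / 1.91)² = 60.29
Round up: n = 61.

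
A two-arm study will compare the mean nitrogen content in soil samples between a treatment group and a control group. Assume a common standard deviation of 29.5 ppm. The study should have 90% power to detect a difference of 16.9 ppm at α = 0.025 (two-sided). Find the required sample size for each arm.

For two equal groups, n per group = 2·((z_{α/2} + z_β)·σ/δ)².
z_{α/2} = 2.241; z_β = 1.282 (power 90%).
n = 2 × (3.523 × 29.5 / 16.9)² = 2 × 37.82 = 75.64
Round up: n = 76 per group.

76 per group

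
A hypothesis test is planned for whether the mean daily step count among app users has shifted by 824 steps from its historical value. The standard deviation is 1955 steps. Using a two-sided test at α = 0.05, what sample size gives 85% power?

For a one-sample z-test, n = ((z_{α/2} + z_β)·σ/δ)².
z_{α/2} = 1.960 (two-sided α = 0.05); z_β = 1.036 (power 85% → β = 0.15).
n = (2.996 × 1955 / 824)² = 50.53
Round up: n = 51.

51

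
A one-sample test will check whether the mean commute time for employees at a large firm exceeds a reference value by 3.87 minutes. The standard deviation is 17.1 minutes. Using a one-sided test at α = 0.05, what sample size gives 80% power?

121

For a one-sample z-test, n = ((z_α + z_β)·σ/δ)².
z_α = 1.645 (one-sided α = 0.05); z_β = 0.842 (power 80% → β = 0.2).
n = (2.487 × 17.1 / 3.87)² = 120.76
Round up: n = 121.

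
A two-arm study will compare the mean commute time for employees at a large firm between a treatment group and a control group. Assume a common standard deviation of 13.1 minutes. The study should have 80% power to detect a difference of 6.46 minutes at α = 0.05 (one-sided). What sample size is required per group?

51 per group

For two equal groups, n per group = 2·((z_α + z_β)·σ/δ)².
z_α = 1.645; z_β = 0.842 (power 80%).
n = 2 × (2.487 × 13.1 / 6.46)² = 2 × 25.43 = 50.86
Round up: n = 51 per group.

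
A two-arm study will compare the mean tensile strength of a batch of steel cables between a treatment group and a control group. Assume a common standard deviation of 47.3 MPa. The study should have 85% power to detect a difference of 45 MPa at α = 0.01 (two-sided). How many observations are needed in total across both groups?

58 total

For two equal groups, n per group = 2·((z_{α/2} + z_β)·σ/δ)².
z_{α/2} = 2.576; z_β = 1.036 (power 85%).
n = 2 × (3.612 × 47.3 / 45)² = 2 × 14.41 = 28.82
Round up: n = 29 per group.
Total across both groups: 2 × 29 = 58.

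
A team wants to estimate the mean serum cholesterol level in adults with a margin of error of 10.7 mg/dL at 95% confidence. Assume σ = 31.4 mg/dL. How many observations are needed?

34

For a mean, the margin of error is E = z·σ/√n, so n = (zσ/E)².
At 95% confidence, z = 1.960.
n = (1.960 × 31.4 / 10.7)² = 33.08
Round up: n = 34.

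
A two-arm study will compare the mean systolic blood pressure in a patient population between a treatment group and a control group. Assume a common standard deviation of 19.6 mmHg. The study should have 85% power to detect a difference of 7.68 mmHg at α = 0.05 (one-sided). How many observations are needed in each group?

For two equal groups, n per group = 2·((z_α + z_β)·σ/δ)².
z_α = 1.645; z_β = 1.036 (power 85%).
n = 2 × (2.681 × 19.6 / 7.68)² = 2 × 46.81 = 93.62
Round up: n = 94 per group.

94 per group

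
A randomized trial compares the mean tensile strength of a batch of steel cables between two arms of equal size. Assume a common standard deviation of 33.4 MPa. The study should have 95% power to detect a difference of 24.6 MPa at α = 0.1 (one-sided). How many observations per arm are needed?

32 per group

For two equal groups, n per group = 2·((z_α + z_β)·σ/δ)².
z_α = 1.282; z_β = 1.645 (power 95%).
n = 2 × (2.927 × 33.4 / 24.6)² = 2 × 15.79 = 31.58
Round up: n = 32 per group.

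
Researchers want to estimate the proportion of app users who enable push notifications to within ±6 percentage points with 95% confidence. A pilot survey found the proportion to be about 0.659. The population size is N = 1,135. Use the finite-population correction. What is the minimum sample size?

For a proportion with margin E = 0.06 at 95% confidence, z = 1.960.
n = p̂(1−p̂)(z/E)² = 0.659 × 0.341 × (1.960/0.06)² = 239.80 — call this n₀.
Finite-population correction with N = 1,135: n = n₀ / (1 + (n₀−1)/N) = 239.80 / 1.21 = 198.18
Round up: n = 199.

n = 199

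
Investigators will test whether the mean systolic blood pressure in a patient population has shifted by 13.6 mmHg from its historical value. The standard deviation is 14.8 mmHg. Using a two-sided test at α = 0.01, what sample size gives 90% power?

18

For a one-sample z-test, n = ((z_{α/2} + z_β)·σ/δ)².
z_{α/2} = 2.576 (two-sided α = 0.01); z_β = 1.282 (power 90% → β = 0.1).
n = (3.858 × 14.8 / 13.6)² = 17.63
Round up: n = 18.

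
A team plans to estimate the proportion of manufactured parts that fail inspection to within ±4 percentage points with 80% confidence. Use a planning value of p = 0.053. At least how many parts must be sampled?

For a proportion with margin E = 0.04 at 80% confidence, z = 1.282.
n = p̂(1−p̂)(z/E)² = 0.053 × 0.947 × (1.282/0.04)² = 51.56
Round up: n = 52.

52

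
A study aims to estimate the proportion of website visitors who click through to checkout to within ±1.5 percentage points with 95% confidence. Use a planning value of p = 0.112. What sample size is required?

1699

For a proportion with margin E = 0.015 at 95% confidence, z = 1.960.
n = p̂(1−p̂)(z/E)² = 0.112 × 0.888 × (1.960/0.015)² = 1698.09
Round up: n = 1699.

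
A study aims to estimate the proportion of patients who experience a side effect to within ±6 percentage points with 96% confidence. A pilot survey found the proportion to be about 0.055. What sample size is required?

For a proportion with margin E = 0.06 at 96% confidence, z = 2.054.
n = p̂(1−p̂)(z/E)² = 0.055 × 0.945 × (2.054/0.06)² = 60.91
Round up: n = 61.

61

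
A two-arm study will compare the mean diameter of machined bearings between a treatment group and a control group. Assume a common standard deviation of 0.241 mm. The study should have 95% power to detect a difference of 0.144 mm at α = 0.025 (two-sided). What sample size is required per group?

85 per group

For two equal groups, n per group = 2·((z_{α/2} + z_β)·σ/δ)².
z_{α/2} = 2.241; z_β = 1.645 (power 95%).
n = 2 × (3.886 × 0.241 / 0.144)² = 2 × 42.30 = 84.60
Round up: n = 85 per group.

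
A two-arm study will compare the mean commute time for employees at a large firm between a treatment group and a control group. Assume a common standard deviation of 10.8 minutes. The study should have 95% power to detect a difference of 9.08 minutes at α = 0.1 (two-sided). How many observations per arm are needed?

For two equal groups, n per group = 2·((z_{α/2} + z_β)·σ/δ)².
z_{α/2} = 1.645; z_β = 1.645 (power 95%).
n = 2 × (3.290 × 10.8 / 9.08)² = 2 × 15.31 = 30.62
Round up: n = 31 per group.

31 per group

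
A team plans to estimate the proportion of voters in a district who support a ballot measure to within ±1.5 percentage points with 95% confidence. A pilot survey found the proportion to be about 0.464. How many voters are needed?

4247

For a proportion with margin E = 0.015 at 95% confidence, z = 1.960.
n = p̂(1−p̂)(z/E)² = 0.464 × 0.536 × (1.960/0.015)² = 4246.32
Round up: n = 4247.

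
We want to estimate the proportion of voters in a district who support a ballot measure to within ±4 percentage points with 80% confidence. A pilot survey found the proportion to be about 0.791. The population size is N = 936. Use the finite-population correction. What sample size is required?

144

For a proportion with margin E = 0.04 at 80% confidence, z = 1.282.
n = p̂(1−p̂)(z/E)² = 0.791 × 0.209 × (1.282/0.04)² = 169.82 — call this n₀.
Finite-population correction with N = 936: n = n₀ / (1 + (n₀−1)/N) = 169.82 / 1.18 = 143.92
Round up: n = 144.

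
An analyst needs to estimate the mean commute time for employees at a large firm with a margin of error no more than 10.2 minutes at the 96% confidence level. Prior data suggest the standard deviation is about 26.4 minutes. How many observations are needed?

For a mean, the margin of error is E = z·σ/√n, so n = (zσ/E)².
At 96% confidence, z = 2.054.
n = (2.054 × 26.4 / 10.2)² = 28.26
Round up: n = 29.

29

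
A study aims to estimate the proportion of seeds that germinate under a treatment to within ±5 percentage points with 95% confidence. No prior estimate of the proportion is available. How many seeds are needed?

385

For a proportion with margin E = 0.05 at 95% confidence, z = 1.960.
With no prior estimate, use p = 0.5, which maximizes p(1−p) at 0.25.
n = 0.25 × (z/E)² = 0.25 × (1.960/0.05)² = 384.16
Round up: n = 385.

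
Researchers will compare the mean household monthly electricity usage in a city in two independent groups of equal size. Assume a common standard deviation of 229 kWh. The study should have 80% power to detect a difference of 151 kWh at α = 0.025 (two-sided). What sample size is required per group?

44 per group

For two equal groups, n per group = 2·((z_{α/2} + z_β)·σ/δ)².
z_{α/2} = 2.241; z_β = 0.842 (power 80%).
n = 2 × (3.083 × 229 / 151)² = 2 × 21.86 = 43.72
Round up: n = 44 per group.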